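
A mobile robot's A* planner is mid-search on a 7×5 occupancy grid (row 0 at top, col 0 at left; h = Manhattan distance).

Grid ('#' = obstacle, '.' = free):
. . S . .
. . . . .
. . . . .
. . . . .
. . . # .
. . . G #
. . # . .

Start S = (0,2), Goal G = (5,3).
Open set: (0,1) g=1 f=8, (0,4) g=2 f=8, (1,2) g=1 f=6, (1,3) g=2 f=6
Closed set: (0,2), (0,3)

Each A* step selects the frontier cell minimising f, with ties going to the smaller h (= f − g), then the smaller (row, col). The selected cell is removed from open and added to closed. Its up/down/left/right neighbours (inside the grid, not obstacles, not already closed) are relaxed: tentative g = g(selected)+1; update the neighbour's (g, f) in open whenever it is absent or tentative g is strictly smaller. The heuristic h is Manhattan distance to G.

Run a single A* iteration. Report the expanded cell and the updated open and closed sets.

expanded=(1,3); open=[(0,1) g=1 f=8, (0,4) g=2 f=8, (1,2) g=1 f=6, (1,4) g=3 f=8, (2,3) g=3 f=6]; closed=[(0,2), (0,3), (1,3)]

step 1: expand (1,3) (f=6, h=4) → closed; open now [(0,1) g=1 f=8, (0,4) g=2 f=8, (1,2) g=1 f=6, (1,4) g=3 f=8, (2,3) g=3 f=6]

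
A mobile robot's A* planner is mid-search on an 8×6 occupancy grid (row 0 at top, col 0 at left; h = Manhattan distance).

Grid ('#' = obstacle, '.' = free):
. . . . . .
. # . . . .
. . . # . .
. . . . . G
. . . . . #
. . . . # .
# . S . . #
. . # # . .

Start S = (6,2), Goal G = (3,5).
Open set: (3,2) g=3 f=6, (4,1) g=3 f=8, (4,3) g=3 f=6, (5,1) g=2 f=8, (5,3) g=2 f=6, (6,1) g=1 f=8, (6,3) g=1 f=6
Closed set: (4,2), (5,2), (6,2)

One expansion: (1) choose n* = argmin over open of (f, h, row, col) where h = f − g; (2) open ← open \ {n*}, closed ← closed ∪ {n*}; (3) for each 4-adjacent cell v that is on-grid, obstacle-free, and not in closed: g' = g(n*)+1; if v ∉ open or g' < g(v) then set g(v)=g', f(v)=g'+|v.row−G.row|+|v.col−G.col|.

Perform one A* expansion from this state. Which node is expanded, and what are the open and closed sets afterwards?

step 1: expand (3,2) (f=6, h=3) → closed; open now [(2,2) g=4 f=8, (3,1) g=4 f=8, (3,3) g=4 f=6, (4,1) g=3 f=8, (4,3) g=3 f=6, (5,1) g=2 f=8, (5,3) g=2 f=6, (6,1) g=1 f=8, (6,3) g=1 f=6]

expanded=(3,2); open=[(2,2) g=4 f=8, (3,1) g=4 f=8, (3,3) g=4 f=6, (4,1) g=3 f=8, (4,3) g=3 f=6, (5,1) g=2 f=8, (5,3) g=2 f=6, (6,1) g=1 f=8, (6,3) g=1 f=6]; closed=[(3,2), (4,2), (5,2), (6,2)]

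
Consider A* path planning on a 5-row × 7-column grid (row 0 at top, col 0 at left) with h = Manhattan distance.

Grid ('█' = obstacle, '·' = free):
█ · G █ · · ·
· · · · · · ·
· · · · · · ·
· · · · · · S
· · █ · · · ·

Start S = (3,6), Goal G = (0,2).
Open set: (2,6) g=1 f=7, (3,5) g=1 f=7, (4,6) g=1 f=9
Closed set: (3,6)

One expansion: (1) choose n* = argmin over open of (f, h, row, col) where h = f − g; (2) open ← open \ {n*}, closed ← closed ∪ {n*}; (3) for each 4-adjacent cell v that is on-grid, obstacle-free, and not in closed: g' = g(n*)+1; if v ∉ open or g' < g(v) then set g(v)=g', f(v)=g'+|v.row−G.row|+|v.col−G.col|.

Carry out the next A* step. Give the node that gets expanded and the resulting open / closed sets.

step 1: expand (2,6) (f=7, h=6) → closed; open now [(1,6) g=2 f=7, (2,5) g=2 f=7, (3,5) g=1 f=7, (4,6) g=1 f=9]

expanded=(2,6); open=[(1,6) g=2 f=7, (2,5) g=2 f=7, (3,5) g=1 f=7, (4,6) g=1 f=9]; closed=[(2,6), (3,6)]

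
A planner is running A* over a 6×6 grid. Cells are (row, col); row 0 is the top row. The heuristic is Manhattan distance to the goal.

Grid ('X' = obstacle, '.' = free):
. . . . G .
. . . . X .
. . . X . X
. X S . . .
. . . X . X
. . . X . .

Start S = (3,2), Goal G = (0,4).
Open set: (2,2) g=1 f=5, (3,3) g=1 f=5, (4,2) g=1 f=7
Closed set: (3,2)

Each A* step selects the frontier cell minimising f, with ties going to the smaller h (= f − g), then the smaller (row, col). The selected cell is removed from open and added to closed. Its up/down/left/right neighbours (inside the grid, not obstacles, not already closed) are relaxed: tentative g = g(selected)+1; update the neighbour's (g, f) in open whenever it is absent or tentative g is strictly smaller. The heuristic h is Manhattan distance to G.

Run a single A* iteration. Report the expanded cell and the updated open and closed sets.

expanded=(2,2); open=[(1,2) g=2 f=5, (2,1) g=2 f=7, (3,3) g=1 f=5, (4,2) g=1 f=7]; closed=[(2,2), (3,2)]

step 1: expand (2,2) (f=5, h=4) → closed; open now [(1,2) g=2 f=5, (2,1) g=2 f=7, (3,3) g=1 f=5, (4,2) g=1 f=7]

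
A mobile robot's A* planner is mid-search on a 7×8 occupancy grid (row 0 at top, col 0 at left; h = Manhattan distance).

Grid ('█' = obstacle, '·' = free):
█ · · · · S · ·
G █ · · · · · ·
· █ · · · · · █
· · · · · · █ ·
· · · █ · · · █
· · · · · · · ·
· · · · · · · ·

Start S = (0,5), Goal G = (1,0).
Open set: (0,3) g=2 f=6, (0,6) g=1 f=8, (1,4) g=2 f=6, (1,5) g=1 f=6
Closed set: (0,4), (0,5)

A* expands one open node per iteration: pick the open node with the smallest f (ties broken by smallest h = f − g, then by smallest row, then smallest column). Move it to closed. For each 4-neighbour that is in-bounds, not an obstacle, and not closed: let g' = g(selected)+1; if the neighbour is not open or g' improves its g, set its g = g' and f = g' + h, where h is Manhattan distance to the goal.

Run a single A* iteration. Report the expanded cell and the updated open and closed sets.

step 1: expand (0,3) (f=6, h=4) → closed; open now [(0,2) g=3 f=6, (0,6) g=1 f=8, (1,3) g=3 f=6, (1,4) g=2 f=6, (1,5) g=1 f=6]

expanded=(0,3); open=[(0,2) g=3 f=6, (0,6) g=1 f=8, (1,3) g=3 f=6, (1,4) g=2 f=6, (1,5) g=1 f=6]; closed=[(0,3), (0,4), (0,5)]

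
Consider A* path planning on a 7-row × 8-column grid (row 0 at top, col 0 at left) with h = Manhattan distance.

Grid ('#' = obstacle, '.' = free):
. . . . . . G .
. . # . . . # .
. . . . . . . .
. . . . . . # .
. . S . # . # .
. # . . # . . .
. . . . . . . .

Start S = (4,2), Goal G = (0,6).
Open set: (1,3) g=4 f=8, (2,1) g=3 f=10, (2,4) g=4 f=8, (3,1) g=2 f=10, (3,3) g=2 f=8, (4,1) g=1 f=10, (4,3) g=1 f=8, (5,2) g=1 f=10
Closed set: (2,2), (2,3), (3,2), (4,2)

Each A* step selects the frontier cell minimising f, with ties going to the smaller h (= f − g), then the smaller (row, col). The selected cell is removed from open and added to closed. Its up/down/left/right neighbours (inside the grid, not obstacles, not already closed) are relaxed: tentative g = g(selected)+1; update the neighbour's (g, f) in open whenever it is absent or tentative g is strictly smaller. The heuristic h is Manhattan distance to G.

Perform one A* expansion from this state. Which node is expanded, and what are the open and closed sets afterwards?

expanded=(1,3); open=[(0,3) g=5 f=8, (1,4) g=5 f=8, (2,1) g=3 f=10, (2,4) g=4 f=8, (3,1) g=2 f=10, (3,3) g=2 f=8, (4,1) g=1 f=10, (4,3) g=1 f=8, (5,2) g=1 f=10]; closed=[(1,3), (2,2), (2,3), (3,2), (4,2)]

step 1: expand (1,3) (f=8, h=4) → closed; open now [(0,3) g=5 f=8, (1,4) g=5 f=8, (2,1) g=3 f=10, (2,4) g=4 f=8, (3,1) g=2 f=10, (3,3) g=2 f=8, (4,1) g=1 f=10, (4,3) g=1 f=8, (5,2) g=1 f=10]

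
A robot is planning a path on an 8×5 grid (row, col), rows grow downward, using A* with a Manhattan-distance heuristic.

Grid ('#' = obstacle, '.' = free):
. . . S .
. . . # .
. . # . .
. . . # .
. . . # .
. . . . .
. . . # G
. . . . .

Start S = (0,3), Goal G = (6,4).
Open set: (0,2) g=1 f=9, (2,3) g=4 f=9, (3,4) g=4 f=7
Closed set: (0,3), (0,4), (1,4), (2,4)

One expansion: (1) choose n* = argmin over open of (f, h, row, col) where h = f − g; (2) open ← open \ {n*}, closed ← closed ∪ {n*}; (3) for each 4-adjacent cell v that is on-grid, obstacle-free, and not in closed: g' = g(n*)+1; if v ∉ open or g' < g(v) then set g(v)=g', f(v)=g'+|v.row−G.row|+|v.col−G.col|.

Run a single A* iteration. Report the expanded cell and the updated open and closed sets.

expanded=(3,4); open=[(0,2) g=1 f=9, (2,3) g=4 f=9, (4,4) g=5 f=7]; closed=[(0,3), (0,4), (1,4), (2,4), (3,4)]

step 1: expand (3,4) (f=7, h=3) → closed; open now [(0,2) g=1 f=9, (2,3) g=4 f=9, (4,4) g=5 f=7]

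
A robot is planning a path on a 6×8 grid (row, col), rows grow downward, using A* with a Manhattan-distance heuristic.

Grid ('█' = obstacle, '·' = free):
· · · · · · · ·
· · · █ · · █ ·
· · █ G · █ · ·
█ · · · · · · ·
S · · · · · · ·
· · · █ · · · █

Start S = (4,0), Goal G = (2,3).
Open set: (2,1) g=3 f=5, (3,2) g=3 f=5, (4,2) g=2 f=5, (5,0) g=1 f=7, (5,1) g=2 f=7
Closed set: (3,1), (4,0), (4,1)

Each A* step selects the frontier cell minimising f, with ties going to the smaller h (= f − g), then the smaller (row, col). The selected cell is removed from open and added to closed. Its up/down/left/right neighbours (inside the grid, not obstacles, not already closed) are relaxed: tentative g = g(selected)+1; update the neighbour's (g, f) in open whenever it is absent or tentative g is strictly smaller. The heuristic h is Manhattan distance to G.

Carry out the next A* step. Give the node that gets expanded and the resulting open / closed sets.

expanded=(2,1); open=[(1,1) g=4 f=7, (2,0) g=4 f=7, (3,2) g=3 f=5, (4,2) g=2 f=5, (5,0) g=1 f=7, (5,1) g=2 f=7]; closed=[(2,1), (3,1), (4,0), (4,1)]

step 1: expand (2,1) (f=5, h=2) → closed; open now [(1,1) g=4 f=7, (2,0) g=4 f=7, (3,2) g=3 f=5, (4,2) g=2 f=5, (5,0) g=1 f=7, (5,1) g=2 f=7]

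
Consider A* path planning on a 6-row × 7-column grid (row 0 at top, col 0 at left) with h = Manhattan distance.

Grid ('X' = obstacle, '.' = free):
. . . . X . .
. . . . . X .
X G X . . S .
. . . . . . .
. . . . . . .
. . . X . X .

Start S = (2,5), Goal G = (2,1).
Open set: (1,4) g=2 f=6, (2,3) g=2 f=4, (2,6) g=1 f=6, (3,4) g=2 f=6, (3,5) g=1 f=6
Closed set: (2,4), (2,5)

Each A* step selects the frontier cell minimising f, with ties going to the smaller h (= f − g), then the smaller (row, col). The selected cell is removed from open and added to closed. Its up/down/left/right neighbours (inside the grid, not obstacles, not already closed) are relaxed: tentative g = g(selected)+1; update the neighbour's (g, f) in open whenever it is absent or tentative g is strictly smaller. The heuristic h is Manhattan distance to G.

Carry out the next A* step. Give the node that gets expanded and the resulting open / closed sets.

step 1: expand (2,3) (f=4, h=2) → closed; open now [(1,3) g=3 f=6, (1,4) g=2 f=6, (2,6) g=1 f=6, (3,3) g=3 f=6, (3,4) g=2 f=6, (3,5) g=1 f=6]

expanded=(2,3); open=[(1,3) g=3 f=6, (1,4) g=2 f=6, (2,6) g=1 f=6, (3,3) g=3 f=6, (3,4) g=2 f=6, (3,5) g=1 f=6]; closed=[(2,3), (2,4), (2,5)]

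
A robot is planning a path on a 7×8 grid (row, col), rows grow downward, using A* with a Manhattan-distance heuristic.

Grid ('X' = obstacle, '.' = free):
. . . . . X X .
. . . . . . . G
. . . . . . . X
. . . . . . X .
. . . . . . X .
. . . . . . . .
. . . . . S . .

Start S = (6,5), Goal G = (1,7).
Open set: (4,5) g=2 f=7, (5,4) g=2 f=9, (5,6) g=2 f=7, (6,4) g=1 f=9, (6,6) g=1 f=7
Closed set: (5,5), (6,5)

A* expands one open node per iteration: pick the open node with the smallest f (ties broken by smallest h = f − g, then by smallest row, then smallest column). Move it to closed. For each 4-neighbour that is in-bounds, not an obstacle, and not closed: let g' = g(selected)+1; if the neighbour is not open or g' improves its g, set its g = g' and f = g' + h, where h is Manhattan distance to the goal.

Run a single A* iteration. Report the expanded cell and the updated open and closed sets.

expanded=(4,5); open=[(3,5) g=3 f=7, (4,4) g=3 f=9, (5,4) g=2 f=9, (5,6) g=2 f=7, (6,4) g=1 f=9, (6,6) g=1 f=7]; closed=[(4,5), (5,5), (6,5)]

step 1: expand (4,5) (f=7, h=5) → closed; open now [(3,5) g=3 f=7, (4,4) g=3 f=9, (5,4) g=2 f=9, (5,6) g=2 f=7, (6,4) g=1 f=9, (6,6) g=1 f=7]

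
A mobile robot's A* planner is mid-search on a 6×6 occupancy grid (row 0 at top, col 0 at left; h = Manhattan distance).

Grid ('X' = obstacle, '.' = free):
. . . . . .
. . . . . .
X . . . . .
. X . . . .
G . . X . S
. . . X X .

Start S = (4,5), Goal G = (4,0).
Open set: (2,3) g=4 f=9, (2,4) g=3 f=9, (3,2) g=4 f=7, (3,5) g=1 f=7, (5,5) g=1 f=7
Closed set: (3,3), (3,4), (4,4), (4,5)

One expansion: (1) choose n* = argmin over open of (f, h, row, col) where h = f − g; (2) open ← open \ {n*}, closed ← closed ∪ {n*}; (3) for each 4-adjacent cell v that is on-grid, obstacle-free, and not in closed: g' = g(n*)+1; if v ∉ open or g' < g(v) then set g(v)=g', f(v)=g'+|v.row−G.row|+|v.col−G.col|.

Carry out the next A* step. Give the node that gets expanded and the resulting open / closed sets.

expanded=(3,2); open=[(2,2) g=5 f=9, (2,3) g=4 f=9, (2,4) g=3 f=9, (3,5) g=1 f=7, (4,2) g=5 f=7, (5,5) g=1 f=7]; closed=[(3,2), (3,3), (3,4), (4,4), (4,5)]

step 1: expand (3,2) (f=7, h=3) → closed; open now [(2,2) g=5 f=9, (2,3) g=4 f=9, (2,4) g=3 f=9, (3,5) g=1 f=7, (4,2) g=5 f=7, (5,5) g=1 f=7]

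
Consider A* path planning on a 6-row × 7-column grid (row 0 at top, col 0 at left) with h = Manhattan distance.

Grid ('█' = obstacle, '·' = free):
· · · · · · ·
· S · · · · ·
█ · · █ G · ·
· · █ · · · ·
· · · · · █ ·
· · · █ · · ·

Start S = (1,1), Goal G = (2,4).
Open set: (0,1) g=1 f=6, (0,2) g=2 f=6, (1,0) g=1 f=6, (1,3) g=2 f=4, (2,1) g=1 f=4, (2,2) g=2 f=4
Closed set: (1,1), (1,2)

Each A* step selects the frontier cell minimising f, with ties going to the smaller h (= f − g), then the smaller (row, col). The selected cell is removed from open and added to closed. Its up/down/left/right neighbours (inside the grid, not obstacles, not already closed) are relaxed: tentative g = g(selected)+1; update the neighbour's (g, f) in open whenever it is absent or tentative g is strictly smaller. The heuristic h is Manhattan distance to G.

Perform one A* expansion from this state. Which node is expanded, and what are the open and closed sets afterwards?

expanded=(1,3); open=[(0,1) g=1 f=6, (0,2) g=2 f=6, (0,3) g=3 f=6, (1,0) g=1 f=6, (1,4) g=3 f=4, (2,1) g=1 f=4, (2,2) g=2 f=4]; closed=[(1,1), (1,2), (1,3)]

step 1: expand (1,3) (f=4, h=2) → closed; open now [(0,1) g=1 f=6, (0,2) g=2 f=6, (0,3) g=3 f=6, (1,0) g=1 f=6, (1,4) g=3 f=4, (2,1) g=1 f=4, (2,2) g=2 f=4]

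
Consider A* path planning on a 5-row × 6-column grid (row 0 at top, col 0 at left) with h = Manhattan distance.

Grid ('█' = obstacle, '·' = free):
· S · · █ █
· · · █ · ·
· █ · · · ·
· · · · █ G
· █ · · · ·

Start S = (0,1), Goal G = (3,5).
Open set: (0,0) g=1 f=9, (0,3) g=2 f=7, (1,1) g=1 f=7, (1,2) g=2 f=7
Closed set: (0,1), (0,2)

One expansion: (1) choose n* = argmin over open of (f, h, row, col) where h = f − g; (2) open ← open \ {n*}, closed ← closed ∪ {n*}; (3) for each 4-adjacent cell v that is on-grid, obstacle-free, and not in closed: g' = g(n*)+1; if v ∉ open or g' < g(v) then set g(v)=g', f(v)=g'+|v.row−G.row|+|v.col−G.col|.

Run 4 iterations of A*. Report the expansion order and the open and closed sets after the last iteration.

step 1: expand (0,3) (f=7, h=5) → closed; open now [(0,0) g=1 f=9, (1,1) g=1 f=7, (1,2) g=2 f=7]
step 2: expand (1,2) (f=7, h=5) → closed; open now [(0,0) g=1 f=9, (1,1) g=1 f=7, (2,2) g=3 f=7]
step 3: expand (2,2) (f=7, h=4) → closed; open now [(0,0) g=1 f=9, (1,1) g=1 f=7, (2,3) g=4 f=7, (3,2) g=4 f=7]
step 4: expand (2,3) (f=7, h=3) → closed; open now [(0,0) g=1 f=9, (1,1) g=1 f=7, (2,4) g=5 f=7, (3,2) g=4 f=7, (3,3) g=5 f=7]

order=[(0,3) → (1,2) → (2,2) → (2,3)]; open=[(0,0) g=1 f=9, (1,1) g=1 f=7, (2,4) g=5 f=7, (3,2) g=4 f=7, (3,3) g=5 f=7]; closed=[(0,1), (0,2), (0,3), (1,2), (2,2), (2,3)]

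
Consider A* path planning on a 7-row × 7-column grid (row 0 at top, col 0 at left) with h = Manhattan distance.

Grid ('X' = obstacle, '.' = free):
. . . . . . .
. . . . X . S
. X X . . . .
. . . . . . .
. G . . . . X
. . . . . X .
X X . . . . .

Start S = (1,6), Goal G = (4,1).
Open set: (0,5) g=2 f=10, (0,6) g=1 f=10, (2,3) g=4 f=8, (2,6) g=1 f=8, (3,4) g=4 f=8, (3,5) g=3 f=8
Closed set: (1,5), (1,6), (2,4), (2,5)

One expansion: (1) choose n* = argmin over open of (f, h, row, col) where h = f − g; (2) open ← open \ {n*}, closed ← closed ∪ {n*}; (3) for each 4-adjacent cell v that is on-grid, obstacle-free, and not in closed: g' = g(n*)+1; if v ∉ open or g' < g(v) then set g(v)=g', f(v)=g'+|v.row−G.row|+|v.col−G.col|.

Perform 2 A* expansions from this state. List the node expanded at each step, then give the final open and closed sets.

order=[(2,3) → (3,3)]; open=[(0,5) g=2 f=10, (0,6) g=1 f=10, (1,3) g=5 f=10, (2,6) g=1 f=8, (3,2) g=6 f=8, (3,4) g=4 f=8, (3,5) g=3 f=8, (4,3) g=6 f=8]; closed=[(1,5), (1,6), (2,3), (2,4), (2,5), (3,3)]

step 1: expand (2,3) (f=8, h=4) → closed; open now [(0,5) g=2 f=10, (0,6) g=1 f=10, (1,3) g=5 f=10, (2,6) g=1 f=8, (3,3) g=5 f=8, (3,4) g=4 f=8, (3,5) g=3 f=8]
step 2: expand (3,3) (f=8, h=3) → closed; open now [(0,5) g=2 f=10, (0,6) g=1 f=10, (1,3) g=5 f=10, (2,6) g=1 f=8, (3,2) g=6 f=8, (3,4) g=4 f=8, (3,5) g=3 f=8, (4,3) g=6 f=8]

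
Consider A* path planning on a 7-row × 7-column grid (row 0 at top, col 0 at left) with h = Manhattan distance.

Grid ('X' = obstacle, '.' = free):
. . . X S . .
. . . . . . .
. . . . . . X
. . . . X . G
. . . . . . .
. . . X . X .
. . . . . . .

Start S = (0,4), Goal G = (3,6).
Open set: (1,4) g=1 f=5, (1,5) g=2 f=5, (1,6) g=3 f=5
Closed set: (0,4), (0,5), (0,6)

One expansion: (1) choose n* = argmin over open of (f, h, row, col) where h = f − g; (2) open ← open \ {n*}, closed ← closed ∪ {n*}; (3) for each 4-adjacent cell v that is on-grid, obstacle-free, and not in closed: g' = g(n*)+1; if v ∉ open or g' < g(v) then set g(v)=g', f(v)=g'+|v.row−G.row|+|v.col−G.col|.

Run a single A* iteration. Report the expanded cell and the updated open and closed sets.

step 1: expand (1,6) (f=5, h=2) → closed; open now [(1,4) g=1 f=5, (1,5) g=2 f=5]

expanded=(1,6); open=[(1,4) g=1 f=5, (1,5) g=2 f=5]; closed=[(0,4), (0,5), (0,6), (1,6)]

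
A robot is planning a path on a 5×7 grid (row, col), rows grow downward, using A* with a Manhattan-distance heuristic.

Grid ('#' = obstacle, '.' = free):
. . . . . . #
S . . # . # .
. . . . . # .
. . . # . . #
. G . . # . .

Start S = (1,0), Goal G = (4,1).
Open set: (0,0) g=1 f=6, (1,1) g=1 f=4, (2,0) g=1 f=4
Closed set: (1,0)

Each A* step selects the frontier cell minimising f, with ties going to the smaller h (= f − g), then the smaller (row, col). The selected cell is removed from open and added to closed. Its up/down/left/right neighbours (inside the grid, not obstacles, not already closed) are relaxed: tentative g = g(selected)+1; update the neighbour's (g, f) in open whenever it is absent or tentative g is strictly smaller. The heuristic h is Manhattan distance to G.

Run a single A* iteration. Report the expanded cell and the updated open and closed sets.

expanded=(1,1); open=[(0,0) g=1 f=6, (0,1) g=2 f=6, (1,2) g=2 f=6, (2,0) g=1 f=4, (2,1) g=2 f=4]; closed=[(1,0), (1,1)]

step 1: expand (1,1) (f=4, h=3) → closed; open now [(0,0) g=1 f=6, (0,1) g=2 f=6, (1,2) g=2 f=6, (2,0) g=1 f=4, (2,1) g=2 f=4]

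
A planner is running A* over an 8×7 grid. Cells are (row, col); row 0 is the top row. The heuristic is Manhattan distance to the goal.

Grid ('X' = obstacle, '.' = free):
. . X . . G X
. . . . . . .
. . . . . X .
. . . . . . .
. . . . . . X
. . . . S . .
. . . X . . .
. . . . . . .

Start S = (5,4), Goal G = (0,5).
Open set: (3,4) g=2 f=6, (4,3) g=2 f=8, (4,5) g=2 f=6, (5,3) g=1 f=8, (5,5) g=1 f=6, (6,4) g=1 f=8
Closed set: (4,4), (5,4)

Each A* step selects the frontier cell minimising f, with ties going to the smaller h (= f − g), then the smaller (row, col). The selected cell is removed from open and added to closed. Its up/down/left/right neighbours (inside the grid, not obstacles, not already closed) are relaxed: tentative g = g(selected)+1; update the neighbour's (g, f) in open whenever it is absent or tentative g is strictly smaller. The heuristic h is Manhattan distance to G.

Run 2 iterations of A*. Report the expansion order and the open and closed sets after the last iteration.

order=[(3,4) → (2,4)]; open=[(1,4) g=4 f=6, (2,3) g=4 f=8, (3,3) g=3 f=8, (3,5) g=3 f=6, (4,3) g=2 f=8, (4,5) g=2 f=6, (5,3) g=1 f=8, (5,5) g=1 f=6, (6,4) g=1 f=8]; closed=[(2,4), (3,4), (4,4), (5,4)]

step 1: expand (3,4) (f=6, h=4) → closed; open now [(2,4) g=3 f=6, (3,3) g=3 f=8, (3,5) g=3 f=6, (4,3) g=2 f=8, (4,5) g=2 f=6, (5,3) g=1 f=8, (5,5) g=1 f=6, (6,4) g=1 f=8]
step 2: expand (2,4) (f=6, h=3) → closed; open now [(1,4) g=4 f=6, (2,3) g=4 f=8, (3,3) g=3 f=8, (3,5) g=3 f=6, (4,3) g=2 f=8, (4,5) g=2 f=6, (5,3) g=1 f=8, (5,5) g=1 f=6, (6,4) g=1 f=8]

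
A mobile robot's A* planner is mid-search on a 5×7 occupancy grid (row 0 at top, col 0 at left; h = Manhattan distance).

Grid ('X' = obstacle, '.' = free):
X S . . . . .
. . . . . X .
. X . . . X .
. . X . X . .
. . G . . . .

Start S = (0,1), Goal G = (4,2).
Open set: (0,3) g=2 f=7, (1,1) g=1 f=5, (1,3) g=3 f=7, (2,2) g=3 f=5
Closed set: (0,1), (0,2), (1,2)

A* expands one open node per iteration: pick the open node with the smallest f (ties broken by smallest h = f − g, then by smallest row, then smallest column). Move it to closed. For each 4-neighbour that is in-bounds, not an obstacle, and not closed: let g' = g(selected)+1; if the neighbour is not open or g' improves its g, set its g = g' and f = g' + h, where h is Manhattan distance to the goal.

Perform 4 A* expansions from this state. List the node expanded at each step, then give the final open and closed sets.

step 1: expand (2,2) (f=5, h=2) → closed; open now [(0,3) g=2 f=7, (1,1) g=1 f=5, (1,3) g=3 f=7, (2,3) g=4 f=7]
step 2: expand (1,1) (f=5, h=4) → closed; open now [(0,3) g=2 f=7, (1,0) g=2 f=7, (1,3) g=3 f=7, (2,3) g=4 f=7]
step 3: expand (2,3) (f=7, h=3) → closed; open now [(0,3) g=2 f=7, (1,0) g=2 f=7, (1,3) g=3 f=7, (2,4) g=5 f=9, (3,3) g=5 f=7]
step 4: expand (3,3) (f=7, h=2) → closed; open now [(0,3) g=2 f=7, (1,0) g=2 f=7, (1,3) g=3 f=7, (2,4) g=5 f=9, (4,3) g=6 f=7]

order=[(2,2) → (1,1) → (2,3) → (3,3)]; open=[(0,3) g=2 f=7, (1,0) g=2 f=7, (1,3) g=3 f=7, (2,4) g=5 f=9, (4,3) g=6 f=7]; closed=[(0,1), (0,2), (1,1), (1,2), (2,2), (2,3), (3,3)]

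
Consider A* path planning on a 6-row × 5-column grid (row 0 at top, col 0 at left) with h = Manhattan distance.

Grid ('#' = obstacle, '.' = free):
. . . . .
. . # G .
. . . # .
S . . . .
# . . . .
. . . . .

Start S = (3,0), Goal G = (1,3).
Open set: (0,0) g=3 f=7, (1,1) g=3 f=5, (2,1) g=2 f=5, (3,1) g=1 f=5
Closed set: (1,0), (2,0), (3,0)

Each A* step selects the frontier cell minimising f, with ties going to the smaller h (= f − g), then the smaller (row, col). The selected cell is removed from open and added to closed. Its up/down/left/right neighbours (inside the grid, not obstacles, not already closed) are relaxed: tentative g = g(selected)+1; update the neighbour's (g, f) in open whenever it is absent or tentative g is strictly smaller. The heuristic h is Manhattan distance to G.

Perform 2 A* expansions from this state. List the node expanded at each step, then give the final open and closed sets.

order=[(1,1) → (2,1)]; open=[(0,0) g=3 f=7, (0,1) g=4 f=7, (2,2) g=3 f=5, (3,1) g=1 f=5]; closed=[(1,0), (1,1), (2,0), (2,1), (3,0)]

step 1: expand (1,1) (f=5, h=2) → closed; open now [(0,0) g=3 f=7, (0,1) g=4 f=7, (2,1) g=2 f=5, (3,1) g=1 f=5]
step 2: expand (2,1) (f=5, h=3) → closed; open now [(0,0) g=3 f=7, (0,1) g=4 f=7, (2,2) g=3 f=5, (3,1) g=1 f=5]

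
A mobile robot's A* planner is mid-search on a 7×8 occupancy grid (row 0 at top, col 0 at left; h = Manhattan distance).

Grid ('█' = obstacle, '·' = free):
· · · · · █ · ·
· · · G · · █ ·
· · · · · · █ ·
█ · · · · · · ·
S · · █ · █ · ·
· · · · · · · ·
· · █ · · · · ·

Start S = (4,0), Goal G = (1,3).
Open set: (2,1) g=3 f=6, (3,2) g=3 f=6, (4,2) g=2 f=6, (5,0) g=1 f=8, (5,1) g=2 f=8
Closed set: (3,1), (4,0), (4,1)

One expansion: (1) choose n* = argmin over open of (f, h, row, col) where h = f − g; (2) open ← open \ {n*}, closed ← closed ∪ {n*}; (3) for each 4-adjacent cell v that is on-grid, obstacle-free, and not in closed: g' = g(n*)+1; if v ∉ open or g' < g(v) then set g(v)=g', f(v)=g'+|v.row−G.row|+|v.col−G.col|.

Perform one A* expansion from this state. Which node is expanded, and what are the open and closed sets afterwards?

step 1: expand (2,1) (f=6, h=3) → closed; open now [(1,1) g=4 f=6, (2,0) g=4 f=8, (2,2) g=4 f=6, (3,2) g=3 f=6, (4,2) g=2 f=6, (5,0) g=1 f=8, (5,1) g=2 f=8]

expanded=(2,1); open=[(1,1) g=4 f=6, (2,0) g=4 f=8, (2,2) g=4 f=6, (3,2) g=3 f=6, (4,2) g=2 f=6, (5,0) g=1 f=8, (5,1) g=2 f=8]; closed=[(2,1), (3,1), (4,0), (4,1)]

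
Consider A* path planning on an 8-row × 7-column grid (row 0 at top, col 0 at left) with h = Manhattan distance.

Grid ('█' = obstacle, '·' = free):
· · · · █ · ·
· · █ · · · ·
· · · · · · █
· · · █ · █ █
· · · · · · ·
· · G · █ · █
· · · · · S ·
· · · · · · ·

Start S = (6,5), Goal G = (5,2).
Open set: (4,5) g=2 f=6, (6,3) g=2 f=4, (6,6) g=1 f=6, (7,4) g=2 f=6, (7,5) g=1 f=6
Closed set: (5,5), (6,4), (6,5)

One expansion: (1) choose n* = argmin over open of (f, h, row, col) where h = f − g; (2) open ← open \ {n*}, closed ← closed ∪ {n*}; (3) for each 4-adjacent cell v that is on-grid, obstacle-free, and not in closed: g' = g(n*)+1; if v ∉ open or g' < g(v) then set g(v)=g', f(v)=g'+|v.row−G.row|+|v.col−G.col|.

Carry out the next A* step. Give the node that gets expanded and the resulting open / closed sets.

expanded=(6,3); open=[(4,5) g=2 f=6, (5,3) g=3 f=4, (6,2) g=3 f=4, (6,6) g=1 f=6, (7,3) g=3 f=6, (7,4) g=2 f=6, (7,5) g=1 f=6]; closed=[(5,5), (6,3), (6,4), (6,5)]

step 1: expand (6,3) (f=4, h=2) → closed; open now [(4,5) g=2 f=6, (5,3) g=3 f=4, (6,2) g=3 f=4, (6,6) g=1 f=6, (7,3) g=3 f=6, (7,4) g=2 f=6, (7,5) g=1 f=6]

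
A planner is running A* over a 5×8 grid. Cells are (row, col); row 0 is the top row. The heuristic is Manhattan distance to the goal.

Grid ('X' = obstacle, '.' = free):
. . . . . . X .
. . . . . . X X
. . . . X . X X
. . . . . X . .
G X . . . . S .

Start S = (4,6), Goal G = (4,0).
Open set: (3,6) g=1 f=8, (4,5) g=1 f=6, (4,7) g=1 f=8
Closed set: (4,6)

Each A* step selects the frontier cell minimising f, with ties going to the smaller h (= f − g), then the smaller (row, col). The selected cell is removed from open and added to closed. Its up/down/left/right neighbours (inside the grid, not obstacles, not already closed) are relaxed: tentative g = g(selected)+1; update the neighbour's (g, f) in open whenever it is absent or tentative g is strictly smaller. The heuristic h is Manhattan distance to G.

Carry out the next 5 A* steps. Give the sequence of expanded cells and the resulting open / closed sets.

order=[(4,5) → (4,4) → (4,3) → (4,2) → (3,2)]; open=[(2,2) g=6 f=10, (3,1) g=6 f=8, (3,3) g=4 f=8, (3,4) g=3 f=8, (3,6) g=1 f=8, (4,7) g=1 f=8]; closed=[(3,2), (4,2), (4,3), (4,4), (4,5), (4,6)]

step 1: expand (4,5) (f=6, h=5) → closed; open now [(3,6) g=1 f=8, (4,4) g=2 f=6, (4,7) g=1 f=8]
step 2: expand (4,4) (f=6, h=4) → closed; open now [(3,4) g=3 f=8, (3,6) g=1 f=8, (4,3) g=3 f=6, (4,7) g=1 f=8]
step 3: expand (4,3) (f=6, h=3) → closed; open now [(3,3) g=4 f=8, (3,4) g=3 f=8, (3,6) g=1 f=8, (4,2) g=4 f=6, (4,7) g=1 f=8]
step 4: expand (4,2) (f=6, h=2) → closed; open now [(3,2) g=5 f=8, (3,3) g=4 f=8, (3,4) g=3 f=8, (3,6) g=1 f=8, (4,7) g=1 f=8]
step 5: expand (3,2) (f=8, h=3) → closed; open now [(2,2) g=6 f=10, (3,1) g=6 f=8, (3,3) g=4 f=8, (3,4) g=3 f=8, (3,6) g=1 f=8, (4,7) g=1 f=8]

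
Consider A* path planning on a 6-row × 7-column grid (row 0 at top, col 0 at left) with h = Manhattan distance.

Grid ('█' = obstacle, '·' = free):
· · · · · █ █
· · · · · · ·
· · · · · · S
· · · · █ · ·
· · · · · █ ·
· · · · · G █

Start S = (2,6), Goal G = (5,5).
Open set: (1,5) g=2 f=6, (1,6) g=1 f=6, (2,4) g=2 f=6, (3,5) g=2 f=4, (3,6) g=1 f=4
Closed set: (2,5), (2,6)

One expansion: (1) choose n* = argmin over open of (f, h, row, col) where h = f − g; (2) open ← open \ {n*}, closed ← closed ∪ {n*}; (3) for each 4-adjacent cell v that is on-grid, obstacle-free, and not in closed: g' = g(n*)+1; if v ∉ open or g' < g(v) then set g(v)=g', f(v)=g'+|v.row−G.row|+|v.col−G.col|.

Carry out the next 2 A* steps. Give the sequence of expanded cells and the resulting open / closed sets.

order=[(3,5) → (3,6)]; open=[(1,5) g=2 f=6, (1,6) g=1 f=6, (2,4) g=2 f=6, (4,6) g=2 f=4]; closed=[(2,5), (2,6), (3,5), (3,6)]

step 1: expand (3,5) (f=4, h=2) → closed; open now [(1,5) g=2 f=6, (1,6) g=1 f=6, (2,4) g=2 f=6, (3,6) g=1 f=4]
step 2: expand (3,6) (f=4, h=3) → closed; open now [(1,5) g=2 f=6, (1,6) g=1 f=6, (2,4) g=2 f=6, (4,6) g=2 f=4]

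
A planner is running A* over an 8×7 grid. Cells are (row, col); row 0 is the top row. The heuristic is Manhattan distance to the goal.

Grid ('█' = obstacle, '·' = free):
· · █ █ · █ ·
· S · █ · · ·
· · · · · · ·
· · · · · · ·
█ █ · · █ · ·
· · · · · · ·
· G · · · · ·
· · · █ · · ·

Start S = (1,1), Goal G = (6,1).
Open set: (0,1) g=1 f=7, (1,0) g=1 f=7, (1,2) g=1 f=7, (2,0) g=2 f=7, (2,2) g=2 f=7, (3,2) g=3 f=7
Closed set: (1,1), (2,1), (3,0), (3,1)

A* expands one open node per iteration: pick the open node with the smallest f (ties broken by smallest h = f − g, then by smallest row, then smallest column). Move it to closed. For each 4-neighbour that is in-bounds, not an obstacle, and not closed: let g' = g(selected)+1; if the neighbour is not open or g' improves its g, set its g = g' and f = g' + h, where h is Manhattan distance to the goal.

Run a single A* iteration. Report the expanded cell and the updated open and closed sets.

expanded=(3,2); open=[(0,1) g=1 f=7, (1,0) g=1 f=7, (1,2) g=1 f=7, (2,0) g=2 f=7, (2,2) g=2 f=7, (3,3) g=4 f=9, (4,2) g=4 f=7]; closed=[(1,1), (2,1), (3,0), (3,1), (3,2)]

step 1: expand (3,2) (f=7, h=4) → closed; open now [(0,1) g=1 f=7, (1,0) g=1 f=7, (1,2) g=1 f=7, (2,0) g=2 f=7, (2,2) g=2 f=7, (3,3) g=4 f=9, (4,2) g=4 f=7]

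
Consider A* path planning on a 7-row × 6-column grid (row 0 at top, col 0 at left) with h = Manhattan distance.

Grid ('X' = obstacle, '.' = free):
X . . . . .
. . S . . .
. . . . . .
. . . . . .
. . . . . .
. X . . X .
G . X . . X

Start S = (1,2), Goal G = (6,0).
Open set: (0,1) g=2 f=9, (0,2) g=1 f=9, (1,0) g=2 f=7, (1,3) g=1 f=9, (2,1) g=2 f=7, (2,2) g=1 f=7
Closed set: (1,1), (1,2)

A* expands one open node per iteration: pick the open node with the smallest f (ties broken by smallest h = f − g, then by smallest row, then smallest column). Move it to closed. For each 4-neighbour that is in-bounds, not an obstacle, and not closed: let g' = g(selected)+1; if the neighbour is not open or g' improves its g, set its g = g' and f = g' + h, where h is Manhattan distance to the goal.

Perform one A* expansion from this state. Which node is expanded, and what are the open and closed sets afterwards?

expanded=(1,0); open=[(0,1) g=2 f=9, (0,2) g=1 f=9, (1,3) g=1 f=9, (2,0) g=3 f=7, (2,1) g=2 f=7, (2,2) g=1 f=7]; closed=[(1,0), (1,1), (1,2)]

step 1: expand (1,0) (f=7, h=5) → closed; open now [(0,1) g=2 f=9, (0,2) g=1 f=9, (1,3) g=1 f=9, (2,0) g=3 f=7, (2,1) g=2 f=7, (2,2) g=1 f=7]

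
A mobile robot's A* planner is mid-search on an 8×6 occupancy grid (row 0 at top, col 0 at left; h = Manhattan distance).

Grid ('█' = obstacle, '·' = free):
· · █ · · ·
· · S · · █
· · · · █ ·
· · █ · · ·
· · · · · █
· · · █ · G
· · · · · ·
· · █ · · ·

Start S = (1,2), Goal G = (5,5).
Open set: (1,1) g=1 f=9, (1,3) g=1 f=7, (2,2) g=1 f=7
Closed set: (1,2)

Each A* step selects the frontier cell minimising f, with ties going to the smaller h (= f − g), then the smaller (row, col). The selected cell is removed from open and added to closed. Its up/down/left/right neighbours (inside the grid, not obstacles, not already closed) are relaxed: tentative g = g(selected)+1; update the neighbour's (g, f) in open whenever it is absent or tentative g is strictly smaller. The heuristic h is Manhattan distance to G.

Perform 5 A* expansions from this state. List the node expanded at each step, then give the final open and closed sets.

step 1: expand (1,3) (f=7, h=6) → closed; open now [(0,3) g=2 f=9, (1,1) g=1 f=9, (1,4) g=2 f=7, (2,2) g=1 f=7, (2,3) g=2 f=7]
step 2: expand (1,4) (f=7, h=5) → closed; open now [(0,3) g=2 f=9, (0,4) g=3 f=9, (1,1) g=1 f=9, (2,2) g=1 f=7, (2,3) g=2 f=7]
step 3: expand (2,3) (f=7, h=5) → closed; open now [(0,3) g=2 f=9, (0,4) g=3 f=9, (1,1) g=1 f=9, (2,2) g=1 f=7, (3,3) g=3 f=7]
step 4: expand (3,3) (f=7, h=4) → closed; open now [(0,3) g=2 f=9, (0,4) g=3 f=9, (1,1) g=1 f=9, (2,2) g=1 f=7, (3,4) g=4 f=7, (4,3) g=4 f=7]
step 5: expand (3,4) (f=7, h=3) → closed; open now [(0,3) g=2 f=9, (0,4) g=3 f=9, (1,1) g=1 f=9, (2,2) g=1 f=7, (3,5) g=5 f=7, (4,3) g=4 f=7, (4,4) g=5 f=7]

order=[(1,3) → (1,4) → (2,3) → (3,3) → (3,4)]; open=[(0,3) g=2 f=9, (0,4) g=3 f=9, (1,1) g=1 f=9, (2,2) g=1 f=7, (3,5) g=5 f=7, (4,3) g=4 f=7, (4,4) g=5 f=7]; closed=[(1,2), (1,3), (1,4), (2,3), (3,3), (3,4)]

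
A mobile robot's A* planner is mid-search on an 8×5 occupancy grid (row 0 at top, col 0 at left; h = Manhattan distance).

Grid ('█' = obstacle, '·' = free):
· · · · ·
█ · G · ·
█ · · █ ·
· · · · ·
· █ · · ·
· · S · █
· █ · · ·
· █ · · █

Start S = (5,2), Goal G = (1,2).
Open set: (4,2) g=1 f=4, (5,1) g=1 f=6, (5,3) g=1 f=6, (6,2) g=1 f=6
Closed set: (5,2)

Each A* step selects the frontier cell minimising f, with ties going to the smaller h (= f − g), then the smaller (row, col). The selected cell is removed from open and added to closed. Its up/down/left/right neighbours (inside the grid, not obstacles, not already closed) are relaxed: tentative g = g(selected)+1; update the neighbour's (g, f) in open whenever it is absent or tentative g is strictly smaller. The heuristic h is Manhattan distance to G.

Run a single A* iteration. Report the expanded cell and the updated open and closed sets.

expanded=(4,2); open=[(3,2) g=2 f=4, (4,3) g=2 f=6, (5,1) g=1 f=6, (5,3) g=1 f=6, (6,2) g=1 f=6]; closed=[(4,2), (5,2)]

step 1: expand (4,2) (f=4, h=3) → closed; open now [(3,2) g=2 f=4, (4,3) g=2 f=6, (5,1) g=1 f=6, (5,3) g=1 f=6, (6,2) g=1 f=6]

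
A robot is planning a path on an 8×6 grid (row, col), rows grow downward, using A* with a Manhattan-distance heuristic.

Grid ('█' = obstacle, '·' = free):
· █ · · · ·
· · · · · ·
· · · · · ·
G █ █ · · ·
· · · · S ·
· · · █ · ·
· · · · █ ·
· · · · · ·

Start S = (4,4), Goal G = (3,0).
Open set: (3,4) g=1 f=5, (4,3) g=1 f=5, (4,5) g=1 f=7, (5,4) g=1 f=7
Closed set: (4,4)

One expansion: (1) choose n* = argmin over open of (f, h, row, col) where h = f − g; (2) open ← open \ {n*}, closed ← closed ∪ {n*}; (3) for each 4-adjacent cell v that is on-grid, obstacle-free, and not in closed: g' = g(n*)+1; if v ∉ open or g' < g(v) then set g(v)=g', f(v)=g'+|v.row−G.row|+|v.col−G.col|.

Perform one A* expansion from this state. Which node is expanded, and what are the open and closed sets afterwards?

step 1: expand (3,4) (f=5, h=4) → closed; open now [(2,4) g=2 f=7, (3,3) g=2 f=5, (3,5) g=2 f=7, (4,3) g=1 f=5, (4,5) g=1 f=7, (5,4) g=1 f=7]

expanded=(3,4); open=[(2,4) g=2 f=7, (3,3) g=2 f=5, (3,5) g=2 f=7, (4,3) g=1 f=5, (4,5) g=1 f=7, (5,4) g=1 f=7]; closed=[(3,4), (4,4)]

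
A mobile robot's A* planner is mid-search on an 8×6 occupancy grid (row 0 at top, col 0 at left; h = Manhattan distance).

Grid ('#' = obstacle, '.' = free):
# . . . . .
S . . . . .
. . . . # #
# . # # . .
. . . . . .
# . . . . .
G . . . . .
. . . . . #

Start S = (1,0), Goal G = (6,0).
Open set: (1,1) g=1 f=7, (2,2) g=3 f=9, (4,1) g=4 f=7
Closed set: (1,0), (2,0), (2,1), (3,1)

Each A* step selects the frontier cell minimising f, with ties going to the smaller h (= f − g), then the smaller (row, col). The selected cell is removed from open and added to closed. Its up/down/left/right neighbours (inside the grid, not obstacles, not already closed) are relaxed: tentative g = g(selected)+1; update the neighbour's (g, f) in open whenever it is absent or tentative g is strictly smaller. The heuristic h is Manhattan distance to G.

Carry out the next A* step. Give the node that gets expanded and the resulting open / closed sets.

step 1: expand (4,1) (f=7, h=3) → closed; open now [(1,1) g=1 f=7, (2,2) g=3 f=9, (4,0) g=5 f=7, (4,2) g=5 f=9, (5,1) g=5 f=7]

expanded=(4,1); open=[(1,1) g=1 f=7, (2,2) g=3 f=9, (4,0) g=5 f=7, (4,2) g=5 f=9, (5,1) g=5 f=7]; closed=[(1,0), (2,0), (2,1), (3,1), (4,1)]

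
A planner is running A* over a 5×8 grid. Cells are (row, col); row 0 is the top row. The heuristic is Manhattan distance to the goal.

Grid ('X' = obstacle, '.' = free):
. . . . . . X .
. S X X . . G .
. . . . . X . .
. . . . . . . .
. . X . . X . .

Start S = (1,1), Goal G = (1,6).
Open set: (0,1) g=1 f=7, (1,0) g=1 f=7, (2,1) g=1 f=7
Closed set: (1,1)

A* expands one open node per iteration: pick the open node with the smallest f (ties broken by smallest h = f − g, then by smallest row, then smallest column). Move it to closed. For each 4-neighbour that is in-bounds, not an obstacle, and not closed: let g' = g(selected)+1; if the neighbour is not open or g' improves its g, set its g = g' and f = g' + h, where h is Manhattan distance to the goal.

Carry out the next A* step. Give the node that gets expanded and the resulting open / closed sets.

expanded=(0,1); open=[(0,0) g=2 f=9, (0,2) g=2 f=7, (1,0) g=1 f=7, (2,1) g=1 f=7]; closed=[(0,1), (1,1)]

step 1: expand (0,1) (f=7, h=6) → closed; open now [(0,0) g=2 f=9, (0,2) g=2 f=7, (1,0) g=1 f=7, (2,1) g=1 f=7]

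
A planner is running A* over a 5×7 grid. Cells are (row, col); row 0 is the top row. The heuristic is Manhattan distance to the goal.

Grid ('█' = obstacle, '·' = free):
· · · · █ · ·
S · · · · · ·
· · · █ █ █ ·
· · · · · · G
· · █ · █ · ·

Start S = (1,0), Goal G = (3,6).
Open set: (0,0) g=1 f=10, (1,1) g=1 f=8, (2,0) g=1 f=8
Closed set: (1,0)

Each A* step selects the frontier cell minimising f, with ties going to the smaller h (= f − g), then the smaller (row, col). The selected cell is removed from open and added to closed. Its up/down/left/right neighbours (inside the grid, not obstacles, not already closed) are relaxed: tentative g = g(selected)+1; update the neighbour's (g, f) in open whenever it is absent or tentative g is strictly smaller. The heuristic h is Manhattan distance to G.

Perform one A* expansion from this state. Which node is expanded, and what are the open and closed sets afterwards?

expanded=(1,1); open=[(0,0) g=1 f=10, (0,1) g=2 f=10, (1,2) g=2 f=8, (2,0) g=1 f=8, (2,1) g=2 f=8]; closed=[(1,0), (1,1)]

step 1: expand (1,1) (f=8, h=7) → closed; open now [(0,0) g=1 f=10, (0,1) g=2 f=10, (1,2) g=2 f=8, (2,0) g=1 f=8, (2,1) g=2 f=8]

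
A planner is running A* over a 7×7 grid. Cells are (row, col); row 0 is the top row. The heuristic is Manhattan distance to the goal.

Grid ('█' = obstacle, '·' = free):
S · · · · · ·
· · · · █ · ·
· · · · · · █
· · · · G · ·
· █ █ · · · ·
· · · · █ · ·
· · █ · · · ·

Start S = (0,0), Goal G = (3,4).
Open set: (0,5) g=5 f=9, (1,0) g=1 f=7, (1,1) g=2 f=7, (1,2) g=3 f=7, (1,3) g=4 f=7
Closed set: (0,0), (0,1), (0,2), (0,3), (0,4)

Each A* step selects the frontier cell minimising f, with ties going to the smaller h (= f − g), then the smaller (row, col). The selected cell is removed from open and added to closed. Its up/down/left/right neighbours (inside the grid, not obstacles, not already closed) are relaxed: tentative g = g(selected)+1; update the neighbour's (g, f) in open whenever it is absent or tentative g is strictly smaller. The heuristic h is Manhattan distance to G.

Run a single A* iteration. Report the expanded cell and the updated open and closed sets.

expanded=(1,3); open=[(0,5) g=5 f=9, (1,0) g=1 f=7, (1,1) g=2 f=7, (1,2) g=3 f=7, (2,3) g=5 f=7]; closed=[(0,0), (0,1), (0,2), (0,3), (0,4), (1,3)]

step 1: expand (1,3) (f=7, h=3) → closed; open now [(0,5) g=5 f=9, (1,0) g=1 f=7, (1,1) g=2 f=7, (1,2) g=3 f=7, (2,3) g=5 f=7]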